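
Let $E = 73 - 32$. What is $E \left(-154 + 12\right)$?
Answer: $-5822$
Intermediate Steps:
$E = 41$ ($E = 73 - 32 = 41$)
$E \left(-154 + 12\right) = 41 \left(-154 + 12\right) = 41 \left(-142\right) = -5822$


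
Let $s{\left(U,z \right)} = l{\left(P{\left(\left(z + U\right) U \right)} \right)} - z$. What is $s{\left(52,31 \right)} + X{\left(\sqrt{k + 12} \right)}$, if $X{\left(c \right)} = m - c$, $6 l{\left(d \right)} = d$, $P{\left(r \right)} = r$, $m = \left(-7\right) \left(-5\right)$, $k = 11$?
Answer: $\frac{2170}{3} - \sqrt{23} \approx 718.54$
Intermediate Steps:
$m = 35$
$l{\left(d \right)} = \frac{d}{6}$
$s{\left(U,z \right)} = - z + \frac{U \left(U + z\right)}{6}$ ($s{\left(U,z \right)} = \frac{\left(z + U\right) U}{6} - z = \frac{\left(U + z\right) U}{6} - z = \frac{U \left(U + z\right)}{6} - z = - z + \frac{U \left(U + z\right)}{6}$)
$X{\left(c \right)} = 35 - c$
$s{\left(52,31 \right)} + X{\left(\sqrt{k + 12} \right)} = \left(\left(-1\right) 31 + \frac{1}{6} \cdot 52 \left(52 + 31\right)\right) + \left(35 - \sqrt{11 + 12}\right) = \left(-31 + \frac{1}{6} \cdot 52 \cdot 83\right) + \left(35 - \sqrt{23}\right) = \left(-31 + \frac{2158}{3}\right) + \left(35 - \sqrt{23}\right) = \frac{2065}{3} + \left(35 - \sqrt{23}\right) = \frac{2170}{3} - \sqrt{23}$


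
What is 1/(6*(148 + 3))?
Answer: 1/906 ≈ 0.0011038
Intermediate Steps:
1/(6*(148 + 3)) = 1/(6*151) = 1/906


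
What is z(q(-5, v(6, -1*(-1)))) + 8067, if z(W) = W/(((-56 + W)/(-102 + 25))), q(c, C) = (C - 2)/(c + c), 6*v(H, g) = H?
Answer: 4509530/559 ≈ 8067.1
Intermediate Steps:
v(H, g) = H/6
q(c, C) = (-2 + C)/(2*c) (q(c, C) = (-2 + C)/((2*c)) = (-2 + C)*(1/(2*c)) = (-2 + C)/(2*c))
z(W) = W/(8/11 - W/77) (z(W) = W/(((-56 + W)/(-77))) = W/(((-56 + W)*(-1/77))) = W/(8/11 - W/77))
z(q(-5, v(6, -1*(-1)))) + 8067 = -77*(½)*(-2 + (⅙)*6)/(-5)/(-56 + (½)*(-2 + (⅙)*6)/(-5)) + 8067 = -77*(½)*(-⅕)*(-2 + 1)/(-56 + (½)*(-⅕)*(-2 + 1)) + 8067 = -77*(½)*(-⅕)*(-1)/(-56 + (½)*(-⅕)*(-1)) + 8067 = -77*⅒/(-56 + ⅒) + 8067 = -77*⅒/(-559/10) + 8067 = -77*⅒*(-10/559) + 8067 = 77/559 + 8067 = 4509530/559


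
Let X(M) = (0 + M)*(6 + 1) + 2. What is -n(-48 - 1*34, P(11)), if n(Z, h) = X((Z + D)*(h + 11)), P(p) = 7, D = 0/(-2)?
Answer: 10330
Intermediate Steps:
D = 0 (D = 0*(-1/2) = 0)
X(M) = 2 + 7*M (X(M) = M*7 + 2 = 7*M + 2 = 2 + 7*M)
n(Z, h) = 2 + 7*Z*(11 + h) (n(Z, h) = 2 + 7*((Z + 0)*(h + 11)) = 2 + 7*(Z*(11 + h)) = 2 + 7*Z*(11 + h))
-n(-48 - 1*34, P(11)) = -(2 + 77*(-48 - 1*34) + 7*(-48 - 1*34)*7) = -(2 + 77*(-48 - 34) + 7*(-48 - 34)*7) = -(2 + 77*(-82) + 7*(-82)*7) = -(2 - 6314 - 4018) = -1*(-10330) = 10330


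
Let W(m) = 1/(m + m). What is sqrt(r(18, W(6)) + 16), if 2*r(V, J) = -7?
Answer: 5*sqrt(2)/2 ≈ 3.5355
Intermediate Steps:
W(m) = 1/(2*m)
r(V, J) = -7/2 (r(V, J) = (1/2)*(-7) = -7/2)
sqrt(r(18, W(6)) + 16) = sqrt(-7/2 + 16) = sqrt(25/2) = 5*sqrt(2)/2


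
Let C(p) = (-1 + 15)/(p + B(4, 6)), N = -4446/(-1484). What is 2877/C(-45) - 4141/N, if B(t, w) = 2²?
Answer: -43605017/4446 ≈ -9807.7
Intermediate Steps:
B(t, w) = 4
N = 2223/742 (N = -4446*(-1/1484) = 2223/742 ≈ 2.9960)
C(p) = 14/(4 + p) (C(p) = (-1 + 15)/(p + 4) = 14/(4 + p))
2877/C(-45) - 4141/N = 2877/((14/(4 - 45))) - 4141/2223/742 = 2877/((14/(-41))) - 4141*742/2223 = 2877/((14*(-1/41))) - 3072622/2223 = 2877/(-14/41) - 3072622/2223 = 2877*(-41/14) - 3072622/2223 = -16851/2 - 3072622/2223 = -43605017/4446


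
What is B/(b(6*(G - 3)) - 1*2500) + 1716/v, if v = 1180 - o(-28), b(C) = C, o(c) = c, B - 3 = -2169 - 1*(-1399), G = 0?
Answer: 327964/190109 ≈ 1.7251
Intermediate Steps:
B = -767 (B = 3 + (-2169 - 1*(-1399)) = 3 + (-2169 + 1399) = 3 - 770 = -767)
v = 1208 (v = 1180 - 1*(-28) = 1180 + 28 = 1208)
B/(b(6*(G - 3)) - 1*2500) + 1716/v = -767/(6*(0 - 3) - 1*2500) + 1716/1208 = -767/(6*(-3) - 2500) + 1716*(1/1208) = -767/(-18 - 2500) + 429/302 = -767/(-2518) + 429/302 = -767*(-1/2518) + 429/302 = 767/2518 + 429/302 = 327964/190109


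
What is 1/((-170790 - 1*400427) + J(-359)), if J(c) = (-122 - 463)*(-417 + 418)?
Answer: -1/571802 ≈ -1.7489e-6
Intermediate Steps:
J(c) = -585 (J(c) = -585*1 = -585)
1/((-170790 - 1*400427) + J(-359)) = 1/((-170790 - 1*400427) - 585) = 1/((-170790 - 400427) - 585) = 1/(-571217 - 585) = 1/(-571802) = -1/571802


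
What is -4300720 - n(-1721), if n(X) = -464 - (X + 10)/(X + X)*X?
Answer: -8602223/2 ≈ -4.3011e+6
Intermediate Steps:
n(X) = -469 - X/2 (n(X) = -464 - (10 + X)/((2*X))*X = -464 - (10 + X)*(1/(2*X))*X = -464 - (10 + X)/(2*X)*X = -464 - (5 + X/2) = -464 + (-5 - X/2) = -469 - X/2)
-4300720 - n(-1721) = -4300720 - (-469 - ½*(-1721)) = -4300720 - (-469 + 1721/2) = -4300720 - 1*783/2 = -4300720 - 783/2 = -8602223/2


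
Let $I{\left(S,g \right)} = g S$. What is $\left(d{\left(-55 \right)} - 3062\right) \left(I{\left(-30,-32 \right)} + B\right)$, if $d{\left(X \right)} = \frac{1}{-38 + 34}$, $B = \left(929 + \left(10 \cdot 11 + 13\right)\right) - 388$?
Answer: $-4973094$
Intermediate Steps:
$B = 664$ ($B = \left(929 + \left(110 + 13\right)\right) - 388 = \left(929 + 123\right) - 388 = 1052 - 388 = 664$)
$d{\left(X \right)} = - \frac{1}{4}$ ($d{\left(X \right)} = \frac{1}{-4} = - \frac{1}{4}$)
$I{\left(S,g \right)} = S g$
$\left(d{\left(-55 \right)} - 3062\right) \left(I{\left(-30,-32 \right)} + B\right) = \left(- \frac{1}{4} - 3062\right) \left(\left(-30\right) \left(-32\right) + 664\right) = - \frac{12249 \left(960 + 664\right)}{4} = \left(- \frac{12249}{4}\right) 1624 = -4973094$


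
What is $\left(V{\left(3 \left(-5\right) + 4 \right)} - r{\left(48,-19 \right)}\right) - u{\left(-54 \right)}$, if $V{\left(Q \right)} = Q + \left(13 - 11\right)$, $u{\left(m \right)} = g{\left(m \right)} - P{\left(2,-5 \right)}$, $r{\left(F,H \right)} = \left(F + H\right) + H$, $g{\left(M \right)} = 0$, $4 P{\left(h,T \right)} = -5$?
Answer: $- \frac{81}{4} \approx -20.25$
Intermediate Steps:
$P{\left(h,T \right)} = - \frac{5}{4}$ ($P{\left(h,T \right)} = \frac{1}{4} \left(-5\right) = - \frac{5}{4}$)
$r{\left(F,H \right)} = F + 2 H$
$u{\left(m \right)} = \frac{5}{4}$ ($u{\left(m \right)} = 0 - - \frac{5}{4} = 0 + \frac{5}{4} = \frac{5}{4}$)
$V{\left(Q \right)} = 2 + Q$ ($V{\left(Q \right)} = Q + \left(13 - 11\right) = Q + 2 = 2 + Q$)
$\left(V{\left(3 \left(-5\right) + 4 \right)} - r{\left(48,-19 \right)}\right) - u{\left(-54 \right)} = \left(\left(2 + \left(3 \left(-5\right) + 4\right)\right) - \left(48 + 2 \left(-19\right)\right)\right) - \frac{5}{4} = \left(\left(2 + \left(-15 + 4\right)\right) - \left(48 - 38\right)\right) - \frac{5}{4} = \left(\left(2 - 11\right) - 10\right) - \frac{5}{4} = \left(-9 - 10\right) - \frac{5}{4} = -19 - \frac{5}{4} = - \frac{81}{4}$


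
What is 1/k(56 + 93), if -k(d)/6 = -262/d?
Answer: 149/1572 ≈ 0.094784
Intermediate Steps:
k(d) = 1572/d (k(d) = -(-1572)/d = 1572/d)
1/k(56 + 93) = 1/(1572/(56 + 93)) = 1/(1572/149) = 149/1572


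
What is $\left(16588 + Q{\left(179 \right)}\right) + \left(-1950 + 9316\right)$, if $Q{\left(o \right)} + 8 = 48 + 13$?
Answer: $24007$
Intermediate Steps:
$Q{\left(o \right)} = 53$ ($Q{\left(o \right)} = -8 + \left(48 + 13\right) = -8 + 61 = 53$)
$\left(16588 + Q{\left(179 \right)}\right) + \left(-1950 + 9316\right) = \left(16588 + 53\right) + \left(-1950 + 9316\right) = 16641 + 7366 = 24007$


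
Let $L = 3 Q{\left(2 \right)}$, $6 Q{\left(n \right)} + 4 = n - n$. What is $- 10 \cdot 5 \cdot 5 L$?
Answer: $500$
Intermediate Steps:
$Q{\left(n \right)} = - \frac{2}{3}$ ($Q{\left(n \right)} = - \frac{2}{3} + \frac{n - n}{6} = - \frac{2}{3} + \frac{1}{6} \cdot 0 = - \frac{2}{3} + 0 = - \frac{2}{3}$)
$L = -2$ ($L = 3 \left(- \frac{2}{3}\right) = -2$)
$- 10 \cdot 5 \cdot 5 L = - 10 \cdot 5 \cdot 5 \left(-2\right) = \left(-10\right) 25 \left(-2\right) = \left(-250\right) \left(-2\right) = 500$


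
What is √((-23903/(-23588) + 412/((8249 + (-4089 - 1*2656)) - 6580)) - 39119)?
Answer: 5*I*√38943983108053545/4988862 ≈ 197.78*I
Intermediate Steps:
√((-23903/(-23588) + 412/((8249 + (-4089 - 1*2656)) - 6580)) - 39119) = √((-23903*(-1/23588) + 412/((8249 + (-4089 - 2656)) - 6580)) - 39119) = √((23903/23588 + 412/((8249 - 6745) - 6580)) - 39119) = √((23903/23588 + 412/(1504 - 6580)) - 39119) = √((23903/23588 + 412/(-5076)) - 39119) = √((23903/23588 + 412*(-1/5076)) - 39119) = √((23903/23588 - 103/1269) - 39119) = √(27903343/29933172 - 39119) = √(-1170927852125/29933172) = 5*I*√38943983108053545/4988862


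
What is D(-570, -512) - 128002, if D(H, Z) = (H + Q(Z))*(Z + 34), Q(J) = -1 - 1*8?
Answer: 148760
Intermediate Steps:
Q(J) = -9 (Q(J) = -1 - 8 = -9)
D(H, Z) = (-9 + H)*(34 + Z) (D(H, Z) = (H - 9)*(Z + 34) = (-9 + H)*(34 + Z))
D(-570, -512) - 128002 = (-306 - 9*(-512) + 34*(-570) - 570*(-512)) - 128002 = (-306 + 4608 - 19380 + 291840) - 128002 = 276762 - 128002 = 148760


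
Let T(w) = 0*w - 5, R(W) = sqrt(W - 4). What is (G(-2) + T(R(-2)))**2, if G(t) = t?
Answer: 49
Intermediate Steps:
R(W) = sqrt(-4 + W)
T(w) = -5 (T(w) = 0 - 5 = -5)
(G(-2) + T(R(-2)))**2 = (-2 - 5)**2 = (-7)**2 = 49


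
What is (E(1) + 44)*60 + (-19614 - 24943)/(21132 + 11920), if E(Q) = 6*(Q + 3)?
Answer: 134807603/33052 ≈ 4078.7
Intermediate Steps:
E(Q) = 18 + 6*Q (E(Q) = 6*(3 + Q) = 18 + 6*Q)
(E(1) + 44)*60 + (-19614 - 24943)/(21132 + 11920) = ((18 + 6*1) + 44)*60 + (-19614 - 24943)/(21132 + 11920) = ((18 + 6) + 44)*60 - 44557/33052 = (24 + 44)*60 - 44557*1/33052 = 68*60 - 44557/33052 = 4080 - 44557/33052 = 134807603/33052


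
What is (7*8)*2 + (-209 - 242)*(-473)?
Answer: 213435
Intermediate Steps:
(7*8)*2 + (-209 - 242)*(-473) = 56*2 - 451*(-473) = 112 + 213323 = 213435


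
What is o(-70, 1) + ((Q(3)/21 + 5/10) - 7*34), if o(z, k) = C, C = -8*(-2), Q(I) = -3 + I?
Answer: -443/2 ≈ -221.50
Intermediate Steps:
C = 16
o(z, k) = 16
o(-70, 1) + ((Q(3)/21 + 5/10) - 7*34) = 16 + (((-3 + 3)/21 + 5/10) - 7*34) = 16 + ((0*(1/21) + 5*(1/10)) - 238) = 16 + ((0 + 1/2) - 238) = 16 + (1/2 - 238) = 16 - 475/2 = -443/2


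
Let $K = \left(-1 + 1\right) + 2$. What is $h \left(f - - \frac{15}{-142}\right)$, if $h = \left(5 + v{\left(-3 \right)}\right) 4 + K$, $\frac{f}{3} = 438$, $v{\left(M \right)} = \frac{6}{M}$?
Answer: $\frac{1306011}{71} \approx 18395.0$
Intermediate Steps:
$K = 2$ ($K = 0 + 2 = 2$)
$f = 1314$ ($f = 3 \cdot 438 = 1314$)
$h = 14$ ($h = \left(5 + \frac{6}{-3}\right) 4 + 2 = \left(5 + 6 \left(- \frac{1}{3}\right)\right) 4 + 2 = \left(5 - 2\right) 4 + 2 = 3 \cdot 4 + 2 = 12 + 2 = 14$)
$h \left(f - - \frac{15}{-142}\right) = 14 \left(1314 - - \frac{15}{-142}\right) = 14 \left(1314 - \left(-15\right) \left(- \frac{1}{142}\right)\right) = 14 \left(1314 - \frac{15}{142}\right) = 14 \cdot \frac{186573}{142} = \frac{1306011}{71}$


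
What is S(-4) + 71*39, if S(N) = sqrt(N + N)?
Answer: 2769 + 2*I*sqrt(2) ≈ 2769.0 + 2.8284*I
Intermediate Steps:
S(N) = sqrt(2)*sqrt(N) (S(N) = sqrt(2*N) = sqrt(2)*sqrt(N))
S(-4) + 71*39 = sqrt(2)*sqrt(-4) + 71*39 = sqrt(2)*(2*I) + 2769 = 2*I*sqrt(2) + 2769 = 2769 + 2*I*sqrt(2)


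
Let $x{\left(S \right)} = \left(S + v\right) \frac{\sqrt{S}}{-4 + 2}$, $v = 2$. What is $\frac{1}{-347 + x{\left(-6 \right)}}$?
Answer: $- \frac{347}{120433} - \frac{2 i \sqrt{6}}{120433} \approx -0.0028813 - 4.0678 \cdot 10^{-5} i$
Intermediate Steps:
$x{\left(S \right)} = - \frac{\sqrt{S} \left(2 + S\right)}{2}$ ($x{\left(S \right)} = \left(S + 2\right) \frac{\sqrt{S}}{-4 + 2} = \left(2 + S\right) \frac{\sqrt{S}}{-2} = \left(2 + S\right) \left(- \frac{\sqrt{S}}{2}\right) = - \frac{\sqrt{S} \left(2 + S\right)}{2}$)
$\frac{1}{-347 + x{\left(-6 \right)}} = \frac{1}{-347 + \frac{\sqrt{-6} \left(-2 - -6\right)}{2}} = \frac{1}{-347 + \frac{i \sqrt{6} \left(-2 + 6\right)}{2}} = \frac{1}{-347 + \frac{1}{2} i \sqrt{6} \cdot 4} = \frac{1}{-347 + 2 i \sqrt{6}}$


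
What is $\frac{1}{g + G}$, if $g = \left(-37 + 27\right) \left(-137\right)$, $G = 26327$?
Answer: $\frac{1}{27697} \approx 3.6105 \cdot 10^{-5}$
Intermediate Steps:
$g = 1370$ ($g = \left(-10\right) \left(-137\right) = 1370$)
$\frac{1}{g + G} = \frac{1}{1370 + 26327} = \frac{1}{27697}$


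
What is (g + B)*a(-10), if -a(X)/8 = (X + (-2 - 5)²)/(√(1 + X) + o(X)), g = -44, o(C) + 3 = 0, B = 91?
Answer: 2444 + 2444*I ≈ 2444.0 + 2444.0*I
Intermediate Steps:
o(C) = -3 (o(C) = -3 + 0 = -3)
a(X) = -8*(49 + X)/(-3 + √(1 + X)) (a(X) = -8*(X + (-2 - 5)²)/(√(1 + X) - 3) = -8*(X + (-7)²)/(-3 + √(1 + X)) = -8*(X + 49)/(-3 + √(1 + X)) = -8*(49 + X)/(-3 + √(1 + X)))
(g + B)*a(-10) = (-44 + 91)*(8*(-49 - 1*(-10))/(-3 + √(1 - 10))) = 47*(8*(-49 + 10)/(-3 + √(-9))) = 47*(8*(-39)/(-3 + 3*I)) = 47*(8*((-3 - 3*I)/18)*(-39)) = 47*(52 + 52*I) = 2444 + 2444*I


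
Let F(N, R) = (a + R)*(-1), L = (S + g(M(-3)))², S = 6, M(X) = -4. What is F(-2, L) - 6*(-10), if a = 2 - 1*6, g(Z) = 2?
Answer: 0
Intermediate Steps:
a = -4 (a = 2 - 6 = -4)
L = 64 (L = (6 + 2)² = 8² = 64)
F(N, R) = 4 - R (F(N, R) = (-4 + R)*(-1) = 4 - R)
F(-2, L) - 6*(-10) = (4 - 1*64) - 6*(-10) = (4 - 64) + 60 = -60 + 60 = 0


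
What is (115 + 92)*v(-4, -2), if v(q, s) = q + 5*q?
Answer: -4968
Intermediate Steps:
v(q, s) = 6*q
(115 + 92)*v(-4, -2) = (115 + 92)*(6*(-4)) = 207*(-24) = -4968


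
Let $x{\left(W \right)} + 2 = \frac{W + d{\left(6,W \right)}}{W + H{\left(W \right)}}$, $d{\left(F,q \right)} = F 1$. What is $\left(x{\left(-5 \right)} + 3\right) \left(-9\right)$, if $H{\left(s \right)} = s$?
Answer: $- \frac{81}{10} \approx -8.1$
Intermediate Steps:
$d{\left(F,q \right)} = F$
$x{\left(W \right)} = -2 + \frac{6 + W}{2 W}$ ($x{\left(W \right)} = -2 + \frac{W + 6}{W + W} = -2 + \frac{6 + W}{2 W}$)
$\left(x{\left(-5 \right)} + 3\right) \left(-9\right) = \left(\left(- \frac{3}{2} + \frac{3}{-5}\right) + 3\right) \left(-9\right) = \left(\left(- \frac{3}{2} + 3 \left(- \frac{1}{5}\right)\right) + 3\right) \left(-9\right) = \left(\left(- \frac{3}{2} - \frac{3}{5}\right) + 3\right) \left(-9\right) = \left(- \frac{21}{10} + 3\right) \left(-9\right) = \frac{9}{10} \left(-9\right) = - \frac{81}{10}$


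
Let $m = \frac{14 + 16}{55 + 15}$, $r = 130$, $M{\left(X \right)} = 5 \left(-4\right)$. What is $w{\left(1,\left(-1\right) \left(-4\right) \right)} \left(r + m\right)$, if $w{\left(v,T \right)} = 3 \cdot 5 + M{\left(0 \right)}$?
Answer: $- \frac{4565}{7} \approx -652.14$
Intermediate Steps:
$M{\left(X \right)} = -20$
$w{\left(v,T \right)} = -5$ ($w{\left(v,T \right)} = 3 \cdot 5 - 20 = 15 - 20 = -5$)
$m = \frac{3}{7}$ ($m = \frac{30}{70} = 30 \cdot \frac{1}{70} = \frac{3}{7} \approx 0.42857$)
$w{\left(1,\left(-1\right) \left(-4\right) \right)} \left(r + m\right) = - 5 \left(130 + \frac{3}{7}\right) = \left(-5\right) \frac{913}{7} = - \frac{4565}{7}$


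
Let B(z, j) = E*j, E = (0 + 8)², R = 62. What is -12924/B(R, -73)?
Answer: 3231/1168 ≈ 2.7663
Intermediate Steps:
E = 64 (E = 8² = 64)
B(z, j) = 64*j
-12924/B(R, -73) = -12924/(64*(-73)) = -12924/(-4672) = -12924*(-1/4672) = 3231/1168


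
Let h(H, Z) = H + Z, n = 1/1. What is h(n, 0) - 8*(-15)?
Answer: 121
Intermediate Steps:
n = 1
h(n, 0) - 8*(-15) = (1 + 0) - 8*(-15) = 1 + 120 = 121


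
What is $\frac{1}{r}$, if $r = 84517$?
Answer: $\frac{1}{84517} \approx 1.1832 \cdot 10^{-5}$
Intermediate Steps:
$\frac{1}{r} = \frac{1}{84517}$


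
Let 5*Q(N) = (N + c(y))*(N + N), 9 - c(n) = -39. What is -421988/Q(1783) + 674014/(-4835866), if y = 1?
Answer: -3651064430721/7893760580909 ≈ -0.46253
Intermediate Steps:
c(n) = 48 (c(n) = 9 - 1*(-39) = 9 + 39 = 48)
Q(N) = 2*N*(48 + N)/5 (Q(N) = ((N + 48)*(N + N))/5 = ((48 + N)*(2*N))/5 = (2*N*(48 + N))/5 = 2*N*(48 + N)/5)
-421988/Q(1783) + 674014/(-4835866) = -421988*5/(3566*(48 + 1783)) + 674014/(-4835866) = -421988/((⅖)*1783*1831) + 674014*(-1/4835866) = -421988/6529346/5 - 337007/2417933 = -421988*5/6529346 - 337007/2417933 = -1054970/3264673 - 337007/2417933 = -3651064430721/7893760580909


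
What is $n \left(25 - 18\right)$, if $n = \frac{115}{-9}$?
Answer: $- \frac{805}{9} \approx -89.444$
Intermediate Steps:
$n = - \frac{115}{9}$ ($n = 115 \left(- \frac{1}{9}\right) = - \frac{115}{9} \approx -12.778$)
$n \left(25 - 18\right) = - \frac{115 \left(25 - 18\right)}{9} = \left(- \frac{115}{9}\right) 7 = - \frac{805}{9}$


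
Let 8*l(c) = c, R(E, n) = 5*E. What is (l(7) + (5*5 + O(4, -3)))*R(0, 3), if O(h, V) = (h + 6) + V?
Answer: 0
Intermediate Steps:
l(c) = c/8
O(h, V) = 6 + V + h (O(h, V) = (6 + h) + V = 6 + V + h)
(l(7) + (5*5 + O(4, -3)))*R(0, 3) = ((1/8)*7 + (5*5 + (6 - 3 + 4)))*(5*0) = (7/8 + (25 + 7))*0 = (7/8 + 32)*0 = (263/8)*0 = 0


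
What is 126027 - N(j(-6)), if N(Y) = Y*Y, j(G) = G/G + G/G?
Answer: 126023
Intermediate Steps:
j(G) = 2 (j(G) = 1 + 1 = 2)
N(Y) = Y²
126027 - N(j(-6)) = 126027 - 1*2² = 126027 - 1*4 = 126027 - 4 = 126023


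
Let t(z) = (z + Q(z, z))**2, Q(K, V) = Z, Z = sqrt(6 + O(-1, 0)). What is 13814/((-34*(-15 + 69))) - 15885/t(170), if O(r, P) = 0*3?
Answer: -773490011579/95800556331 + 1350225*sqrt(6)/208715809 ≈ -8.0581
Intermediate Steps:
O(r, P) = 0
Z = sqrt(6) (Z = sqrt(6 + 0) = sqrt(6) ≈ 2.4495)
Q(K, V) = sqrt(6)
t(z) = (z + sqrt(6))**2
13814/((-34*(-15 + 69))) - 15885/t(170) = 13814/((-34*(-15 + 69))) - 15885/(170 + sqrt(6))**2 = 13814/((-34*54)) - 15885/(170 + sqrt(6))**2 = 13814/(-1836) - 15885/(170 + sqrt(6))**2 = 13814*(-1/1836) - 15885/(170 + sqrt(6))**2 = -6907/918 - 15885/(170 + sqrt(6))**2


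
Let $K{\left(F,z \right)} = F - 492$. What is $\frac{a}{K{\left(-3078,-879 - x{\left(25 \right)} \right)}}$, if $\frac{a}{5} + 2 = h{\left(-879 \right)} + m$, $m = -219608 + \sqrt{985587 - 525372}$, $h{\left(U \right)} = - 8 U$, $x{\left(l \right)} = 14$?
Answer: $\frac{106289}{357} - \frac{\sqrt{51135}}{238} \approx 296.78$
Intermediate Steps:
$m = -219608 + 3 \sqrt{51135}$ ($m = -219608 + \sqrt{460215} = -219608 + 3 \sqrt{51135} \approx -2.1893 \cdot 10^{5}$)
$K{\left(F,z \right)} = -492 + F$
$a = -1062890 + 15 \sqrt{51135}$ ($a = -10 + 5 \left(\left(-8\right) \left(-879\right) - \left(219608 - 3 \sqrt{51135}\right)\right) = -10 + 5 \left(7032 - \left(219608 - 3 \sqrt{51135}\right)\right) = -10 + 5 \left(-212576 + 3 \sqrt{51135}\right) = -10 - \left(1062880 - 15 \sqrt{51135}\right) = -1062890 + 15 \sqrt{51135} \approx -1.0595 \cdot 10^{6}$)
$\frac{a}{K{\left(-3078,-879 - x{\left(25 \right)} \right)}} = \frac{-1062890 + 15 \sqrt{51135}}{-492 - 3078} = \frac{-1062890 + 15 \sqrt{51135}}{-3570} = \left(-1062890 + 15 \sqrt{51135}\right) \left(- \frac{1}{3570}\right) = \frac{106289}{357} - \frac{\sqrt{51135}}{238}$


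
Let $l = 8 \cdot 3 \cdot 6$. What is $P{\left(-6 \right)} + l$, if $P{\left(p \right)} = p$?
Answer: $138$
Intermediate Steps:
$l = 144$ ($l = 24 \cdot 6 = 144$)
$P{\left(-6 \right)} + l = -6 + 144 = 138$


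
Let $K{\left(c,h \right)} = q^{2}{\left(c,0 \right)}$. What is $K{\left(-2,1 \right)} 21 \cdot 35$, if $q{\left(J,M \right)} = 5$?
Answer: $18375$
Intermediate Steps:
$K{\left(c,h \right)} = 25$ ($K{\left(c,h \right)} = 5^{2} = 25$)
$K{\left(-2,1 \right)} 21 \cdot 35 = 25 \cdot 21 \cdot 35 = 525 \cdot 35 = 18375$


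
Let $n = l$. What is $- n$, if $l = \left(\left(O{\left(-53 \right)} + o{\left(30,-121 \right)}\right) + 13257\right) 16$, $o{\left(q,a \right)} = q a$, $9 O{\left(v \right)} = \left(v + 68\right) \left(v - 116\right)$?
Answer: $- \frac{448576}{3} \approx -1.4953 \cdot 10^{5}$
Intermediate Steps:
$O{\left(v \right)} = \frac{\left(-116 + v\right) \left(68 + v\right)}{9}$ ($O{\left(v \right)} = \frac{\left(v + 68\right) \left(v - 116\right)}{9} = \frac{\left(68 + v\right) \left(v - 116\right)}{9} = \frac{\left(68 + v\right) \left(-116 + v\right)}{9} = \frac{\left(-116 + v\right) \left(68 + v\right)}{9}$)
$o{\left(q,a \right)} = a q$
$l = \frac{448576}{3}$ ($l = \left(\left(\left(- \frac{7888}{9} - - \frac{848}{3} + \frac{\left(-53\right)^{2}}{9}\right) - 3630\right) + 13257\right) 16 = \left(\left(\left(- \frac{7888}{9} + \frac{848}{3} + \frac{1}{9} \cdot 2809\right) - 3630\right) + 13257\right) 16 = \left(\left(\left(- \frac{7888}{9} + \frac{848}{3} + \frac{2809}{9}\right) - 3630\right) + 13257\right) 16 = \left(\left(- \frac{845}{3} - 3630\right) + 13257\right) 16 = \left(- \frac{11735}{3} + 13257\right) 16 = \frac{28036}{3} \cdot 16 = \frac{448576}{3} \approx 1.4953 \cdot 10^{5}$)
$n = \frac{448576}{3} \approx 1.4953 \cdot 10^{5}$
$- n = \left(-1\right) \frac{448576}{3} = - \frac{448576}{3}$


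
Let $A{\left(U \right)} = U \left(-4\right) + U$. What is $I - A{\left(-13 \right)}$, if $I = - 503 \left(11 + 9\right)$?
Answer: $-10099$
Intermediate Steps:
$I = -10060$ ($I = \left(-503\right) 20 = -10060$)
$A{\left(U \right)} = - 3 U$ ($A{\left(U \right)} = - 4 U + U = - 3 U$)
$I - A{\left(-13 \right)} = -10060 - \left(-3\right) \left(-13\right) = -10060 - 39 = -10099$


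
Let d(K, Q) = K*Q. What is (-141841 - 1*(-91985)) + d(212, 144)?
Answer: -19328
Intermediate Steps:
(-141841 - 1*(-91985)) + d(212, 144) = (-141841 - 1*(-91985)) + 212*144 = (-141841 + 91985) + 30528 = -49856 + 30528 = -19328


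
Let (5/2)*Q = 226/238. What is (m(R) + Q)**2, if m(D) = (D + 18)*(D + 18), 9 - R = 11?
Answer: 23270282116/354025 ≈ 65731.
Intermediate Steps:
R = -2 (R = 9 - 1*11 = 9 - 11 = -2)
m(D) = (18 + D)**2 (m(D) = (18 + D)*(18 + D) = (18 + D)**2)
Q = 226/595 (Q = 2*(226/238)/5 = 2*(226*(1/238))/5 = (2/5)*(113/119) = 226/595 ≈ 0.37983)
(m(R) + Q)**2 = ((18 - 2)**2 + 226/595)**2 = (16**2 + 226/595)**2 = (256 + 226/595)**2 = (152546/595)**2 = 23270282116/354025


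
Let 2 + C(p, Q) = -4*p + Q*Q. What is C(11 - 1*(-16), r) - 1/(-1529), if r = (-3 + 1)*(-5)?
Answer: -15289/1529 ≈ -9.9993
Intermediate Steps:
r = 10 (r = -2*(-5) = 10)
C(p, Q) = -2 + Q² - 4*p (C(p, Q) = -2 + (-4*p + Q*Q) = -2 + (-4*p + Q²) = -2 + (Q² - 4*p) = -2 + Q² - 4*p)
C(11 - 1*(-16), r) - 1/(-1529) = (-2 + 10² - 4*(11 - 1*(-16))) - 1/(-1529) = (-2 + 100 - 4*(11 + 16)) - 1*(-1/1529) = (-2 + 100 - 4*27) + 1/1529 = (-2 + 100 - 108) + 1/1529 = -10 + 1/1529 = -15289/1529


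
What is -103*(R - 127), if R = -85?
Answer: 21836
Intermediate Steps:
-103*(R - 127) = -103*(-85 - 127) = -103*(-212) = 21836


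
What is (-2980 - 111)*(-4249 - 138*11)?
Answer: 17825797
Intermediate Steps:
(-2980 - 111)*(-4249 - 138*11) = -3091*(-4249 - 1518) = -3091*(-5767) = 17825797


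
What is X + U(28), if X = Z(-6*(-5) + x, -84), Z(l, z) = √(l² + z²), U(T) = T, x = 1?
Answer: 28 + √8017 ≈ 117.54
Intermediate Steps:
X = √8017 (X = √((-6*(-5) + 1)² + (-84)²) = √((30 + 1)² + 7056) = √(31² + 7056) = √(961 + 7056) = √8017 ≈ 89.538)
X + U(28) = √8017 + 28 = 28 + √8017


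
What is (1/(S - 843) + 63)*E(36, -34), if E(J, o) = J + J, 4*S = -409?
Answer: 17150328/3781 ≈ 4535.9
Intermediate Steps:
S = -409/4 (S = (¼)*(-409) = -409/4 ≈ -102.25)
E(J, o) = 2*J
(1/(S - 843) + 63)*E(36, -34) = (1/(-409/4 - 843) + 63)*(2*36) = (1/(-3781/4) + 63)*72 = (-4/3781 + 63)*72 = (238199/3781)*72 = 17150328/3781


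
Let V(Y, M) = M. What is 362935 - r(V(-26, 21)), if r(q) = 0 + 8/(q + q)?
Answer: 7621631/21 ≈ 3.6294e+5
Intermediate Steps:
r(q) = 4/q (r(q) = 0 + 8/((2*q)) = 0 + 8*(1/(2*q)) = 0 + 4/q = 4/q)
362935 - r(V(-26, 21)) = 362935 - 4/21 = 7621631/21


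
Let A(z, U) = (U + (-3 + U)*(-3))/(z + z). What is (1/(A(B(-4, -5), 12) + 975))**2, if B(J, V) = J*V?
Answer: 64/60793209 ≈ 1.0527e-6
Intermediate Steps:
A(z, U) = (9 - 2*U)/(2*z) (A(z, U) = (U + (9 - 3*U))/((2*z)) = (9 - 2*U)*(1/(2*z)) = (9 - 2*U)/(2*z))
(1/(A(B(-4, -5), 12) + 975))**2 = (1/((9/2 - 1*12)/((-4*(-5))) + 975))**2 = (1/((9/2 - 12)/20 + 975))**2 = (1/((1/20)*(-15/2) + 975))**2 = (1/(-3/8 + 975))**2 = (1/(7797/8))**2 = (8/7797)**2 = 64/60793209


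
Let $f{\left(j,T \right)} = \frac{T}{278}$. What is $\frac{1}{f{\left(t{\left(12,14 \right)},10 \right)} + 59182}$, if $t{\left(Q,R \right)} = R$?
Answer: $\frac{139}{8226303} \approx 1.6897 \cdot 10^{-5}$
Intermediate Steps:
$f{\left(j,T \right)} = \frac{T}{278}$ ($f{\left(j,T \right)} = T \frac{1}{278} = \frac{T}{278}$)
$\frac{1}{f{\left(t{\left(12,14 \right)},10 \right)} + 59182} = \frac{1}{\frac{1}{278} \cdot 10 + 59182} = \frac{1}{\frac{5}{139} + 59182} = \frac{1}{\frac{8226303}{139}} = \frac{139}{8226303}$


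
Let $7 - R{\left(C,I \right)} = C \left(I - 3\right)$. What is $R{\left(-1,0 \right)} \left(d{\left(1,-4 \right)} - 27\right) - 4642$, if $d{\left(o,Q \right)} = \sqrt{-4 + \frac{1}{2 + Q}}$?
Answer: $-4750 + 6 i \sqrt{2} \approx -4750.0 + 8.4853 i$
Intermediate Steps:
$R{\left(C,I \right)} = 7 - C \left(-3 + I\right)$ ($R{\left(C,I \right)} = 7 - C \left(I - 3\right) = 7 - C \left(-3 + I\right)$)
$R{\left(-1,0 \right)} \left(d{\left(1,-4 \right)} - 27\right) - 4642 = \left(7 + 3 \left(-1\right) - \left(-1\right) 0\right) \left(\sqrt{\frac{-7 - -16}{2 - 4}} - 27\right) - 4642 = \left(7 - 3 + 0\right) \left(\sqrt{\frac{-7 + 16}{-2}} - 27\right) - 4642 = 4 \left(\sqrt{\left(- \frac{1}{2}\right) 9} - 27\right) - 4642 = 4 \left(\sqrt{- \frac{9}{2}} - 27\right) - 4642 = 4 \left(\frac{3 i \sqrt{2}}{2} - 27\right) - 4642 = 4 \left(-27 + \frac{3 i \sqrt{2}}{2}\right) - 4642 = \left(-108 + 6 i \sqrt{2}\right) - 4642 = -4750 + 6 i \sqrt{2}$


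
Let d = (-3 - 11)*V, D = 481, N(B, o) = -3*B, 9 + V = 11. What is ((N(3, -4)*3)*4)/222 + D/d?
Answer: -18301/1036 ≈ -17.665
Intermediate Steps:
V = 2 (V = -9 + 11 = 2)
d = -28 (d = (-3 - 11)*2 = -14*2 = -28)
((N(3, -4)*3)*4)/222 + D/d = ((-3*3*3)*4)/222 + 481/(-28) = (-9*3*4)*(1/222) + 481*(-1/28) = -27*4*(1/222) - 481/28 = -108*1/222 - 481/28 = -18/37 - 481/28 = -18301/1036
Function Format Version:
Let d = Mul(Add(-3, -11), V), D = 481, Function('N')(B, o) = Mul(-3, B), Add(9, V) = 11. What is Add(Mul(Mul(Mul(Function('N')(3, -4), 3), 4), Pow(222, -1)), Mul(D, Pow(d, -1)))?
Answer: Rational(-18301, 1036) ≈ -17.665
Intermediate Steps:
V = 2 (V = Add(-9, 11) = 2)
d = -28 (d = Mul(Add(-3, -11), 2) = Mul(-14, 2) = -28)
Add(Mul(Mul(Mul(Function('N')(3, -4), 3), 4), Pow(222, -1)), Mul(D, Pow(d, -1))) = Add(Mul(Mul(Mul(Mul(-3, 3), 3), 4), Pow(222, -1)), Mul(481, Pow(-28, -1))) = Add(Mul(Mul(Mul(-9, 3), 4), Rational(1, 222)), Mul(481, Rational(-1, 28))) = Add(Mul(Mul(-27, 4), Rational(1, 222)), Rational(-481, 28)) = Add(Mul(-108, Rational(1, 222)), Rational(-481, 28)) = Add(Rational(-18, 37), Rational(-481, 28)) = Rational(-18301, 1036)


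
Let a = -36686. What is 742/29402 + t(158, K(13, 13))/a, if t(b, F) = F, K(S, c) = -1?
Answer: 13625207/539320886 ≈ 0.025264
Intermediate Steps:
742/29402 + t(158, K(13, 13))/a = 742/29402 - 1/(-36686) = 742*(1/29402) - 1*(-1/36686) = 371/14701 + 1/36686 = 13625207/539320886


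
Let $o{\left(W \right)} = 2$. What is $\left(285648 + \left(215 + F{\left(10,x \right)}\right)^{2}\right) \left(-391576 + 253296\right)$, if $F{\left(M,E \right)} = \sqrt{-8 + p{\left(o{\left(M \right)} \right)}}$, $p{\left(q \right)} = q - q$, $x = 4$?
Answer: $-45890292200 - 118920800 i \sqrt{2} \approx -4.589 \cdot 10^{10} - 1.6818 \cdot 10^{8} i$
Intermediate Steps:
$p{\left(q \right)} = 0$
$F{\left(M,E \right)} = 2 i \sqrt{2}$ ($F{\left(M,E \right)} = \sqrt{-8 + 0} = \sqrt{-8} = 2 i \sqrt{2}$)
$\left(285648 + \left(215 + F{\left(10,x \right)}\right)^{2}\right) \left(-391576 + 253296\right) = \left(285648 + \left(215 + 2 i \sqrt{2}\right)^{2}\right) \left(-391576 + 253296\right) = \left(285648 + \left(215 + 2 i \sqrt{2}\right)^{2}\right) \left(-138280\right) = -39499405440 - 138280 \left(215 + 2 i \sqrt{2}\right)^{2}$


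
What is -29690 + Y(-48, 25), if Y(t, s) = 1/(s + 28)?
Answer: -1573569/53 ≈ -29690.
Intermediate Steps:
Y(t, s) = 1/(28 + s)
-29690 + Y(-48, 25) = -29690 + 1/(28 + 25) = -29690 + 1/53 = -1573569/53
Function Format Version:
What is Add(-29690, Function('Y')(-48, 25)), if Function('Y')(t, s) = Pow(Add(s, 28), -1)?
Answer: Rational(-1573569, 53) ≈ -29690.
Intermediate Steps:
Function('Y')(t, s) = Pow(Add(28, s), -1)
Add(-29690, Function('Y')(-48, 25)) = Add(-29690, Pow(Add(28, 25), -1)) = Add(-29690, Pow(53, -1)) = Add(-29690, Rational(1, 53)) = Rational(-1573569, 53)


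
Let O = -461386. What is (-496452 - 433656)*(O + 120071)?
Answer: 317459812020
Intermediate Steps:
(-496452 - 433656)*(O + 120071) = (-496452 - 433656)*(-461386 + 120071) = -930108*(-341315) = 317459812020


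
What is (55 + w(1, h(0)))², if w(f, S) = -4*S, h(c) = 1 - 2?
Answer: 3481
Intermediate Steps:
h(c) = -1
(55 + w(1, h(0)))² = (55 - 4*(-1))² = (55 + 4)² = 59² = 3481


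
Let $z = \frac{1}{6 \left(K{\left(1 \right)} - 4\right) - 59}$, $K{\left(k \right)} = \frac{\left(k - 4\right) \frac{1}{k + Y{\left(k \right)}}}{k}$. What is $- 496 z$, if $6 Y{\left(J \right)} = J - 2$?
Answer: $\frac{2480}{523} \approx 4.7419$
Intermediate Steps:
$Y{\left(J \right)} = - \frac{1}{3} + \frac{J}{6}$ ($Y{\left(J \right)} = \frac{J - 2}{6} = \frac{-2 + J}{6} = - \frac{1}{3} + \frac{J}{6}$)
$K{\left(k \right)} = \frac{-4 + k}{k \left(- \frac{1}{3} + \frac{7 k}{6}\right)}$ ($K{\left(k \right)} = \frac{\left(k - 4\right) \frac{1}{k + \left(- \frac{1}{3} + \frac{k}{6}\right)}}{k} = \frac{\left(-4 + k\right) \frac{1}{- \frac{1}{3} + \frac{7 k}{6}}}{k} = \frac{\frac{1}{- \frac{1}{3} + \frac{7 k}{6}} \left(-4 + k\right)}{k} = \frac{-4 + k}{k \left(- \frac{1}{3} + \frac{7 k}{6}\right)}$)
$z = - \frac{5}{523}$ ($z = \frac{1}{6 \left(\frac{6 \left(-4 + 1\right)}{1 \left(-2 + 7 \cdot 1\right)} - 4\right) - 59} = \frac{1}{6 \left(6 \cdot 1 \frac{1}{-2 + 7} \left(-3\right) - 4\right) - 59} = \frac{1}{6 \left(6 \cdot 1 \cdot \frac{1}{5} \left(-3\right) - 4\right) - 59} = \frac{1}{6 \left(- \frac{18}{5} - 4\right) - 59} = \frac{1}{6 \left(- \frac{38}{5}\right) - 59} = \frac{1}{- \frac{228}{5} - 59} = \frac{1}{- \frac{523}{5}} = - \frac{5}{523} \approx -0.0095602$)
$- 496 z = \left(-496\right) \left(- \frac{5}{523}\right) = \frac{2480}{523}$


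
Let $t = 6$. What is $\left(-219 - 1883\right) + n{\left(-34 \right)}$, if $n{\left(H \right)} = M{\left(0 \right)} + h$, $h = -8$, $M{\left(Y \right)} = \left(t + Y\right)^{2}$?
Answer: $-2074$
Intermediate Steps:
$M{\left(Y \right)} = \left(6 + Y\right)^{2}$
$n{\left(H \right)} = 28$ ($n{\left(H \right)} = \left(6 + 0\right)^{2} - 8 = 6^{2} - 8 = 36 - 8 = 28$)
$\left(-219 - 1883\right) + n{\left(-34 \right)} = \left(-219 - 1883\right) + 28 = -2102 + 28 = -2074$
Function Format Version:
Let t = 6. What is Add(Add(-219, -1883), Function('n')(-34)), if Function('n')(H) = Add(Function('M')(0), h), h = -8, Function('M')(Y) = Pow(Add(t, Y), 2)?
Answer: -2074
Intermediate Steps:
Function('M')(Y) = Pow(Add(6, Y), 2)
Function('n')(H) = 28 (Function('n')(H) = Add(Pow(Add(6, 0), 2), -8) = Add(Pow(6, 2), -8) = Add(36, -8) = 28)
Add(Add(-219, -1883), Function('n')(-34)) = Add(Add(-219, -1883), 28) = Add(-2102, 28) = -2074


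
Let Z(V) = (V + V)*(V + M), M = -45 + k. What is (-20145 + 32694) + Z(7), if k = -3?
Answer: 11975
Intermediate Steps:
M = -48 (M = -45 - 3 = -48)
Z(V) = 2*V*(-48 + V) (Z(V) = (V + V)*(V - 48) = (2*V)*(-48 + V) = 2*V*(-48 + V))
(-20145 + 32694) + Z(7) = (-20145 + 32694) + 2*7*(-48 + 7) = 12549 + 2*7*(-41) = 12549 - 574 = 11975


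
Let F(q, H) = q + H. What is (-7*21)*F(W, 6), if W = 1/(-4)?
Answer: -3381/4 ≈ -845.25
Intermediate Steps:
W = -1/4 (W = 1*(-1/4) = -1/4 ≈ -0.25000)
F(q, H) = H + q
(-7*21)*F(W, 6) = (-7*21)*(6 - 1/4) = -147*23/4 = -3381/4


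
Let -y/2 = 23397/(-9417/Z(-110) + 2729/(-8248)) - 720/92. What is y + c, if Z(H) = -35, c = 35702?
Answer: 63418372812746/1784245723 ≈ 35544.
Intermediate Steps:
y = -282767989800/1784245723 (y = -2*(23397/(-9417/(-35) + 2729/(-8248)) - 720/92) = -2*(23397/(-9417*(-1/35) + 2729*(-1/8248)) - 720*1/92) = -2*(23397/(9417/35 - 2729/8248) - 180/23) = -2*(23397/(77575901/288680) - 180/23) = -2*(23397*(288680/77575901) - 180/23) = -2*(6754245960/77575901 - 180/23) = -2*141383994900/1784245723 = -282767989800/1784245723 ≈ -158.48)
y + c = -282767989800/1784245723 + 35702 = 63418372812746/1784245723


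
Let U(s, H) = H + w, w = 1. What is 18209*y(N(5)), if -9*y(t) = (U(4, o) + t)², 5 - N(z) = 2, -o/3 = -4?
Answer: -4661504/9 ≈ -5.1795e+5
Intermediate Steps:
o = 12 (o = -3*(-4) = 12)
N(z) = 3 (N(z) = 5 - 1*2 = 5 - 2 = 3)
U(s, H) = 1 + H (U(s, H) = H + 1 = 1 + H)
y(t) = -(13 + t)²/9 (y(t) = -((1 + 12) + t)²/9 = -(13 + t)²/9)
18209*y(N(5)) = 18209*(-(13 + 3)²/9) = 18209*(-⅑*16²) = 18209*(-⅑*256) = 18209*(-256/9) = -4661504/9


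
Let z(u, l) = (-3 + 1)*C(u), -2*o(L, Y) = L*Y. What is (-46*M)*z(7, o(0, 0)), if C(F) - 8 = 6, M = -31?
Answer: -39928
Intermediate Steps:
C(F) = 14 (C(F) = 8 + 6 = 14)
o(L, Y) = -L*Y/2
z(u, l) = -28 (z(u, l) = (-3 + 1)*14 = -2*14 = -28)
(-46*M)*z(7, o(0, 0)) = -46*(-31)*(-28) = 1426*(-28) = -39928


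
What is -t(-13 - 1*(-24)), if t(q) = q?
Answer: -11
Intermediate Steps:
-t(-13 - 1*(-24)) = -(-13 - 1*(-24)) = -(-13 + 24) = -1*11 = -11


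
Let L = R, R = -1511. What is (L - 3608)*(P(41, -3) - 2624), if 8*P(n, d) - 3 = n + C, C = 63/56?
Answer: 857816425/64 ≈ 1.3403e+7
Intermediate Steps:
C = 9/8 (C = 63*(1/56) = 9/8 ≈ 1.1250)
P(n, d) = 33/64 + n/8 (P(n, d) = 3/8 + (n + 9/8)/8 = 3/8 + (9/8 + n)/8 = 3/8 + (9/64 + n/8) = 33/64 + n/8)
L = -1511
(L - 3608)*(P(41, -3) - 2624) = (-1511 - 3608)*((33/64 + (1/8)*41) - 2624) = -5119*((33/64 + 41/8) - 2624) = -5119*(361/64 - 2624) = -5119*(-167575/64) = 857816425/64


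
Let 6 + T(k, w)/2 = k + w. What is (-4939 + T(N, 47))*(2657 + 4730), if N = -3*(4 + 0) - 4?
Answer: -36115043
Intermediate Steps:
N = -16 (N = -3*4 - 4 = -12 - 4 = -16)
T(k, w) = -12 + 2*k + 2*w (T(k, w) = -12 + 2*(k + w) = -12 + (2*k + 2*w) = -12 + 2*k + 2*w)
(-4939 + T(N, 47))*(2657 + 4730) = (-4939 + (-12 + 2*(-16) + 2*47))*(2657 + 4730) = (-4939 + (-12 - 32 + 94))*7387 = (-4939 + 50)*7387 = -4889*7387 = -36115043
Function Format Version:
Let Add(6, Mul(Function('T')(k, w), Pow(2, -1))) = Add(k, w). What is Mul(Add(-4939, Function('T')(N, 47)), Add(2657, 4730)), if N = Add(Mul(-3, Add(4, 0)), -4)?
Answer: -36115043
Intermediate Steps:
N = -16 (N = Add(Mul(-3, 4), -4) = Add(-12, -4) = -16)
Function('T')(k, w) = Add(-12, Mul(2, k), Mul(2, w)) (Function('T')(k, w) = Add(-12, Mul(2, Add(k, w))) = Add(-12, Add(Mul(2, k), Mul(2, w))) = Add(-12, Mul(2, k), Mul(2, w)))
Mul(Add(-4939, Function('T')(N, 47)), Add(2657, 4730)) = Mul(Add(-4939, Add(-12, Mul(2, -16), Mul(2, 47))), Add(2657, 4730)) = Mul(Add(-4939, Add(-12, -32, 94)), 7387) = Mul(Add(-4939, 50), 7387) = Mul(-4889, 7387) = -36115043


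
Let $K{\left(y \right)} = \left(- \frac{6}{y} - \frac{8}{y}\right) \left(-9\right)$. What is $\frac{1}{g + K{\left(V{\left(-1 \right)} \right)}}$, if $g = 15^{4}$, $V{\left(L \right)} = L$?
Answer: $\frac{1}{50499} \approx 1.9802 \cdot 10^{-5}$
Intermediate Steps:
$K{\left(y \right)} = \frac{126}{y}$ ($K{\left(y \right)} = - \frac{14}{y} \left(-9\right) = \frac{126}{y}$)
$g = 50625$
$\frac{1}{g + K{\left(V{\left(-1 \right)} \right)}} = \frac{1}{50625 + \frac{126}{-1}} = \frac{1}{50625 + 126 \left(-1\right)} = \frac{1}{50625 - 126} = \frac{1}{50499}$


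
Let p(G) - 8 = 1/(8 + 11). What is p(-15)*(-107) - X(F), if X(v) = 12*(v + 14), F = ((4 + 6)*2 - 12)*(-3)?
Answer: -14091/19 ≈ -741.63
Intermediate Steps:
p(G) = 153/19 (p(G) = 8 + 1/(8 + 11) = 8 + 1/19 = 153/19)
F = -24 (F = (10*2 - 12)*(-3) = (20 - 12)*(-3) = 8*(-3) = -24)
X(v) = 168 + 12*v (X(v) = 12*(14 + v) = 168 + 12*v)
p(-15)*(-107) - X(F) = (153/19)*(-107) - (168 + 12*(-24)) = -16371/19 - (168 - 288) = -16371/19 - 1*(-120) = -16371/19 + 120 = -14091/19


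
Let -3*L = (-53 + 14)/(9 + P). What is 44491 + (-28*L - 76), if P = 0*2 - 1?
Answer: 88739/2 ≈ 44370.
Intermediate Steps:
P = -1 (P = 0 - 1 = -1)
L = 13/8 (L = -(-53 + 14)/(3*(9 - 1)) = -(-13)/8 = -⅓*(-39/8) = 13/8 ≈ 1.6250)
44491 + (-28*L - 76) = 44491 + (-28*13/8 - 76) = 44491 + (-91/2 - 76) = 44491 - 243/2 = 88739/2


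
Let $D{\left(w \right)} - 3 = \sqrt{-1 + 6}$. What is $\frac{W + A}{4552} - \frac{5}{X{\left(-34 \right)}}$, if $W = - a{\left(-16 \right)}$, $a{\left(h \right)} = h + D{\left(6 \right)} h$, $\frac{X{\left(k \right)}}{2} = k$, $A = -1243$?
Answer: $- \frac{14353}{77384} + \frac{2 \sqrt{5}}{569} \approx -0.17762$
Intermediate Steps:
$D{\left(w \right)} = 3 + \sqrt{5}$ ($D{\left(w \right)} = 3 + \sqrt{-1 + 6} = 3 + \sqrt{5}$)
$X{\left(k \right)} = 2 k$
$a{\left(h \right)} = h + h \left(3 + \sqrt{5}\right)$ ($a{\left(h \right)} = h + \left(3 + \sqrt{5}\right) h = h + h \left(3 + \sqrt{5}\right)$)
$W = 64 + 16 \sqrt{5}$ ($W = - \left(-16\right) \left(4 + \sqrt{5}\right) = - (-64 - 16 \sqrt{5}) = 64 + 16 \sqrt{5} \approx 99.777$)
$\frac{W + A}{4552} - \frac{5}{X{\left(-34 \right)}} = \frac{\left(64 + 16 \sqrt{5}\right) - 1243}{4552} - \frac{5}{2 \left(-34\right)} = \left(-1179 + 16 \sqrt{5}\right) \frac{1}{4552} - \frac{5}{-68} = \left(- \frac{1179}{4552} + \frac{2 \sqrt{5}}{569}\right) - - \frac{5}{68} = \left(- \frac{1179}{4552} + \frac{2 \sqrt{5}}{569}\right) + \frac{5}{68} = - \frac{14353}{77384} + \frac{2 \sqrt{5}}{569}$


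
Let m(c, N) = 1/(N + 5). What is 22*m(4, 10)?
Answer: 22/15 ≈ 1.4667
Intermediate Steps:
m(c, N) = 1/(5 + N)
22*m(4, 10) = 22/(5 + 10) = 22/15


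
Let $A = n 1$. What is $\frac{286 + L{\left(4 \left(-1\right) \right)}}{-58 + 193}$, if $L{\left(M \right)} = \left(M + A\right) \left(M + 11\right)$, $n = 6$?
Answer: $\frac{20}{9} \approx 2.2222$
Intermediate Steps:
$A = 6$ ($A = 6 \cdot 1 = 6$)
$L{\left(M \right)} = \left(6 + M\right) \left(11 + M\right)$ ($L{\left(M \right)} = \left(M + 6\right) \left(M + 11\right) = \left(6 + M\right) \left(11 + M\right)$)
$\frac{286 + L{\left(4 \left(-1\right) \right)}}{-58 + 193} = \frac{286 + \left(66 + \left(4 \left(-1\right)\right)^{2} + 17 \cdot 4 \left(-1\right)\right)}{-58 + 193} = \frac{286 + \left(66 + \left(-4\right)^{2} + 17 \left(-4\right)\right)}{135} = \left(286 + \left(66 + 16 - 68\right)\right) \frac{1}{135} = \left(286 + 14\right) \frac{1}{135} = 300 \cdot \frac{1}{135} = \frac{20}{9}$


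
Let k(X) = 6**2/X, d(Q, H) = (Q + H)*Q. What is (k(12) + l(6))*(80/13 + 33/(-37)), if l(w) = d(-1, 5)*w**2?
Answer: -356871/481 ≈ -741.94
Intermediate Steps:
d(Q, H) = Q*(H + Q) (d(Q, H) = (H + Q)*Q = Q*(H + Q))
l(w) = -4*w**2 (l(w) = (-(5 - 1))*w**2 = (-1*4)*w**2 = -4*w**2)
k(X) = 36/X
(k(12) + l(6))*(80/13 + 33/(-37)) = (36/12 - 4*6**2)*(80/13 + 33/(-37)) = (36*(1/12) - 4*36)*(80*(1/13) + 33*(-1/37)) = (3 - 144)*(80/13 - 33/37) = -141*2531/481 = -356871/481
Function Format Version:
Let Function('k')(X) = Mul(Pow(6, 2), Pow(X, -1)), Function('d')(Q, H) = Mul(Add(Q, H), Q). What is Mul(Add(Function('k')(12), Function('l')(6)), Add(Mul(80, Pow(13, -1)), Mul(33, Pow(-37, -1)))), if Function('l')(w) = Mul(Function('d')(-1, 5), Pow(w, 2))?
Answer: Rational(-356871, 481) ≈ -741.94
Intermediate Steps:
Function('d')(Q, H) = Mul(Q, Add(H, Q)) (Function('d')(Q, H) = Mul(Add(H, Q), Q) = Mul(Q, Add(H, Q)))
Function('l')(w) = Mul(-4, Pow(w, 2)) (Function('l')(w) = Mul(Mul(-1, Add(5, -1)), Pow(w, 2)) = Mul(Mul(-1, 4), Pow(w, 2)) = Mul(-4, Pow(w, 2)))
Function('k')(X) = Mul(36, Pow(X, -1))
Mul(Add(Function('k')(12), Function('l')(6)), Add(Mul(80, Pow(13, -1)), Mul(33, Pow(-37, -1)))) = Mul(Add(Mul(36, Pow(12, -1)), Mul(-4, Pow(6, 2))), Add(Mul(80, Pow(13, -1)), Mul(33, Pow(-37, -1)))) = Mul(Add(Mul(36, Rational(1, 12)), Mul(-4, 36)), Add(Mul(80, Rational(1, 13)), Mul(33, Rational(-1, 37)))) = Mul(Add(3, -144), Add(Rational(80, 13), Rational(-33, 37))) = Mul(-141, Rational(2531, 481)) = Rational(-356871, 481)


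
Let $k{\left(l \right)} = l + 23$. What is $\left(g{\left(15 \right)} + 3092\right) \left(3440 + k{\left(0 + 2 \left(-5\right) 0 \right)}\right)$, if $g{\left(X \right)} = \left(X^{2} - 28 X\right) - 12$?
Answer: $9990755$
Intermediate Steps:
$k{\left(l \right)} = 23 + l$
$g{\left(X \right)} = -12 + X^{2} - 28 X$
$\left(g{\left(15 \right)} + 3092\right) \left(3440 + k{\left(0 + 2 \left(-5\right) 0 \right)}\right) = \left(\left(-12 + 15^{2} - 420\right) + 3092\right) \left(3440 + \left(23 + \left(0 + 2 \left(-5\right) 0\right)\right)\right) = \left(\left(-12 + 225 - 420\right) + 3092\right) \left(3440 + \left(23 + \left(0 - 0\right)\right)\right) = \left(-207 + 3092\right) \left(3440 + \left(23 + \left(0 + 0\right)\right)\right) = 2885 \left(3440 + \left(23 + 0\right)\right) = 2885 \left(3440 + 23\right) = 2885 \cdot 3463 = 9990755$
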